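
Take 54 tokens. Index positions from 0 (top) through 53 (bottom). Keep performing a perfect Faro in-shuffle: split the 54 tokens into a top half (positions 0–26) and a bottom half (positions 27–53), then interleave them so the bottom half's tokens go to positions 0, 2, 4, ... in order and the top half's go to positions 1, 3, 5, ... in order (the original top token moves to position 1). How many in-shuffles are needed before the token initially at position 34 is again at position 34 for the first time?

10

Follow position 34 under repeated in-shuffles:
34 → 14 → 29 → 4 → 9 → 19 → 39 → 24 → 49 → 44 → 34
It first returns after 10 in-shuffles.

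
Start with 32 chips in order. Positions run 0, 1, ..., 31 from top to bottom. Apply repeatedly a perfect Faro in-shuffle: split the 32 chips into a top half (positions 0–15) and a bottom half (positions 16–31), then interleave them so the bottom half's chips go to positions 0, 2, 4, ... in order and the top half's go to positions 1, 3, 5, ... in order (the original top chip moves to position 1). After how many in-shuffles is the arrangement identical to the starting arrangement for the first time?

The in-shuffle permutes the 32 positions with cycle lengths [2, 10, 10, 10].
Every chip is home exactly when every cycle has completed a whole number of laps, i.e. after lcm(2, 10) = 10 in-shuffles.

10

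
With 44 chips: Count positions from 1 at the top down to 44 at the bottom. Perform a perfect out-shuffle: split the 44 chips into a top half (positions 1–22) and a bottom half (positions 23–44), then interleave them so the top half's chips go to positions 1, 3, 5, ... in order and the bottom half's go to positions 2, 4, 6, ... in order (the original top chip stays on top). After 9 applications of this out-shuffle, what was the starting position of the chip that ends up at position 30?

26

Work backwards from position 30, undoing one out-shuffle at a time:
30 ← 37 ← 19 ← 10 ← 27 ← 14 ← 29 ← 15 ← 8 ← 26
So the chip now at position 30 started at position 26.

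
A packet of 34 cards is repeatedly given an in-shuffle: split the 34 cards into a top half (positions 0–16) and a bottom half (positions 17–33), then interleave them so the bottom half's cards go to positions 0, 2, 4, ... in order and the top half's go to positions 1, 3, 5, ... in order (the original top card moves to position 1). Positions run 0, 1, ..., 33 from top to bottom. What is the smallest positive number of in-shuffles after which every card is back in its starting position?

12

The in-shuffle permutes the 34 positions with cycle lengths [3, 3, 4, 12, 12].
Every card is home exactly when every cycle has completed a whole number of laps, i.e. after lcm(3, 4, 12) = 12 in-shuffles.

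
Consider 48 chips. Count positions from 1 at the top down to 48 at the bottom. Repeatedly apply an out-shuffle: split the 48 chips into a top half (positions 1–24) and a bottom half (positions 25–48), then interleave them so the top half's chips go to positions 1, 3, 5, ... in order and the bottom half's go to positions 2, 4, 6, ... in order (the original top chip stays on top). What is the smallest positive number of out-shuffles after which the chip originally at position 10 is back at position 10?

23

Follow position 10 under repeated out-shuffles:
10 → 19 → 37 → 26 → 4 → 7 → 13 → 25 → ... → 10 (length 23)
It first returns after 23 out-shuffles.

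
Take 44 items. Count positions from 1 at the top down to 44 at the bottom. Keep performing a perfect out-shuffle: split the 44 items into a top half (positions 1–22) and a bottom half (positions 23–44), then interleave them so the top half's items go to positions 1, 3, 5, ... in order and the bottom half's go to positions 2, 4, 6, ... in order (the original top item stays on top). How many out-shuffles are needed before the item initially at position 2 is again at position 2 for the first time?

Follow position 2 under repeated out-shuffles:
2 → 3 → 5 → 9 → 17 → 33 → 22 → 43 → 42 → 40 → 36 → 28 → 12 → 23 → 2
It first returns after 14 out-shuffles.

14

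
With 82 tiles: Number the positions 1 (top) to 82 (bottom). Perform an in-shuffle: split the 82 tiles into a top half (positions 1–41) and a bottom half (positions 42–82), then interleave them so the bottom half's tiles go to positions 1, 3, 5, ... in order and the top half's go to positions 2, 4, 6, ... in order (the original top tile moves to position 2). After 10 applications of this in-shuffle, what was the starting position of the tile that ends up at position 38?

31

Work backwards from position 38, undoing one in-shuffle at a time:
38 ← 19 ← 51 ← 67 ← 75 ← 79 ← 81 ← 82 ← 41 ← 62 ← 31
So the tile now at position 38 started at position 31.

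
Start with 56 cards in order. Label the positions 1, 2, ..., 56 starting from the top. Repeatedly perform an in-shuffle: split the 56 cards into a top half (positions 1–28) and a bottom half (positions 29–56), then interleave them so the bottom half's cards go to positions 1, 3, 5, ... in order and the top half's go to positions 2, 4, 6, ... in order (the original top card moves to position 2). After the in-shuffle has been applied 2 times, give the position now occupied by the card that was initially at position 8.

Track the card's position through each in-shuffle:
8 → 16 → 32

32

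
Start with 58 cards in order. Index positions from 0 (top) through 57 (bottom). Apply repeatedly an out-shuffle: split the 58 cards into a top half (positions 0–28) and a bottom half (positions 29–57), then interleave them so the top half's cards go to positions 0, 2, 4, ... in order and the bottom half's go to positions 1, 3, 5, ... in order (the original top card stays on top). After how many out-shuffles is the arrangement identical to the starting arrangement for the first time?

The out-shuffle permutes the 58 positions with cycle lengths [1, 1, 2, 18, 18, 18].
Every card is home exactly when every cycle has completed a whole number of laps, i.e. after lcm(1, 2, 18) = 18 out-shuffles.

18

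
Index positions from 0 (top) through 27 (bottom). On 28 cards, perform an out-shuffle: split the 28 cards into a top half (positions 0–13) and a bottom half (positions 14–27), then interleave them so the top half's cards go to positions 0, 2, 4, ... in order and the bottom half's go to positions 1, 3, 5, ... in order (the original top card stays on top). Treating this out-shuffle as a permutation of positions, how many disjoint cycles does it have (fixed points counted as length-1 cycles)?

5

Trace each unvisited position around until it returns:
(0) (1 2 4 8 16 5 ... len 18) (3 6 12 24 21 15) (9 18) (27)
5 cycles in total.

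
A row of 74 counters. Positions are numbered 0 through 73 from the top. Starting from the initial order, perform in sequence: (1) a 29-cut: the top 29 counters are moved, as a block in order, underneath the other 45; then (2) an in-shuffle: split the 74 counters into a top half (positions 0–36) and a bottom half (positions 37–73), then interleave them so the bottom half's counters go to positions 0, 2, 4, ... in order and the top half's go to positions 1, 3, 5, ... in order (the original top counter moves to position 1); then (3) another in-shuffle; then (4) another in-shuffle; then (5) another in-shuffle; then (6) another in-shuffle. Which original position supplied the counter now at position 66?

10

Undo the operations in reverse order, starting from position 66:
  undo op 6 (in-shuffle, from bottom half): 66 ← 70
  undo op 5 (in-shuffle, from bottom half): 70 ← 72
  undo op 4 (in-shuffle, from bottom half): 72 ← 73
  undo op 3 (in-shuffle, from top half): 73 ← 36
  undo op 2 (in-shuffle, from bottom half): 36 ← 55
  undo op 1 (cut 29): 55 ← 10
So the counter at position 66 came from original position 10.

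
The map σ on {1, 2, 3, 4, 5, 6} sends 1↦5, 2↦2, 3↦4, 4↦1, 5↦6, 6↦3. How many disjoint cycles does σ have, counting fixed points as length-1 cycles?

Cycle decomposition: (1 5 6 3 4) (2).
2 cycles.

2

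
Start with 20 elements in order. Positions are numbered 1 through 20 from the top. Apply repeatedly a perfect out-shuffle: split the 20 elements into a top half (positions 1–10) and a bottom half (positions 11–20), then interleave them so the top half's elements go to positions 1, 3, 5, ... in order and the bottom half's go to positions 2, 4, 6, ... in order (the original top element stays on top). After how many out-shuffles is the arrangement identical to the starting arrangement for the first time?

The out-shuffle permutes the 20 positions with cycle lengths [1, 1, 18].
Every element is home exactly when every cycle has completed a whole number of laps, i.e. after lcm(1, 18) = 18 out-shuffles.

18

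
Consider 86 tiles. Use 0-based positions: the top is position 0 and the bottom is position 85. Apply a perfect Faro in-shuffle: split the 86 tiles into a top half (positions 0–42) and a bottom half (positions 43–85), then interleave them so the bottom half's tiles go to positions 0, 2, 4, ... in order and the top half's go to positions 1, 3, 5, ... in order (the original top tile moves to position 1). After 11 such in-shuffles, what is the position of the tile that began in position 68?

Track the tile's position through each in-shuffle:
68 → 50 → 14 → 29 → 59 → 32 → 65 → 44 → 2 → 5 → 11 → 23

23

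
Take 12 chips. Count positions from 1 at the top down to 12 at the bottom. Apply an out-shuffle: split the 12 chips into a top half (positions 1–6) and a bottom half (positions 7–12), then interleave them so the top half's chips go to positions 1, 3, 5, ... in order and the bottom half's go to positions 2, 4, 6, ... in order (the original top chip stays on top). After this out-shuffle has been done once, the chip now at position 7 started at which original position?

4

Work backwards from position 7, undoing one out-shuffle at a time:
7 ← 4
So the chip now at position 7 started at position 4.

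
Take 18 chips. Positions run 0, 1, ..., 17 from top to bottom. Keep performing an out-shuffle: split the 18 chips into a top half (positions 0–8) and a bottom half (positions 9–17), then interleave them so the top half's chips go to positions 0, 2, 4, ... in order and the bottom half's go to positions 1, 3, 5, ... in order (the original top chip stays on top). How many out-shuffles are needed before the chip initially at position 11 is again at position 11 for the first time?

Follow position 11 under repeated out-shuffles:
11 → 5 → 10 → 3 → 6 → 12 → 7 → 14 → 11
It first returns after 8 out-shuffles.

8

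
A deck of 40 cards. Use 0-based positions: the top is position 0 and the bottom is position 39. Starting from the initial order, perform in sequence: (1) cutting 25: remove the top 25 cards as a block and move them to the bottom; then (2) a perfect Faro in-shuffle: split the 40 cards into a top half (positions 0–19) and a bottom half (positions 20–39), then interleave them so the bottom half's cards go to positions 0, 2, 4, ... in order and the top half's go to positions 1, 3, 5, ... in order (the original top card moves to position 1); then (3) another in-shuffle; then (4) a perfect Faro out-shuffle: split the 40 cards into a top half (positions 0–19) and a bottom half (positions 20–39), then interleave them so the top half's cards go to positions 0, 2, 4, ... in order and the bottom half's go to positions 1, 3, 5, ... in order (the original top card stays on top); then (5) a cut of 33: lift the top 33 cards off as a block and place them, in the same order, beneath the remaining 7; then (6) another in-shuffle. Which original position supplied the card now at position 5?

14

Undo the operations in reverse order, starting from position 5:
  undo op 6 (in-shuffle, from top half): 5 ← 2
  undo op 5 (cut 33): 2 ← 35
  undo op 4 (out-shuffle, from bottom half): 35 ← 37
  undo op 3 (in-shuffle, from top half): 37 ← 18
  undo op 2 (in-shuffle, from bottom half): 18 ← 29
  undo op 1 (cut 25): 29 ← 14
So the card at position 5 came from original position 14.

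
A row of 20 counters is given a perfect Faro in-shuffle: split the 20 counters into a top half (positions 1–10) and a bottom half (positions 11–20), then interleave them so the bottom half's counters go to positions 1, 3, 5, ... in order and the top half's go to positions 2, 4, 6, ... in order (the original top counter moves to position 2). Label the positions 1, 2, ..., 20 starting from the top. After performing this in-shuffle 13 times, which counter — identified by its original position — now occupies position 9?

Work backwards from position 9, undoing one in-shuffle at a time:
9 ← 15 ← 18 ← 9 ← 15 ← ... ← 15 (13 steps).
So the counter now at position 9 started at position 15.

15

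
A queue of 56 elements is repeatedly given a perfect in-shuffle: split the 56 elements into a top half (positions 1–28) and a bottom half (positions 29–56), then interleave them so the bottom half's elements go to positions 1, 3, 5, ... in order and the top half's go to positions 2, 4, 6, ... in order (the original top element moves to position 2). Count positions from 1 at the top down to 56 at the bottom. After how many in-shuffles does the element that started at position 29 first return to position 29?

18

Follow position 29 under repeated in-shuffles:
29 → 1 → 2 → 4 → 8 → 16 → 32 → 7 → 14 → 28 → 56 → 55 → 53 → 49 → 41 → 25 → 50 → 43 → 29
It first returns after 18 in-shuffles.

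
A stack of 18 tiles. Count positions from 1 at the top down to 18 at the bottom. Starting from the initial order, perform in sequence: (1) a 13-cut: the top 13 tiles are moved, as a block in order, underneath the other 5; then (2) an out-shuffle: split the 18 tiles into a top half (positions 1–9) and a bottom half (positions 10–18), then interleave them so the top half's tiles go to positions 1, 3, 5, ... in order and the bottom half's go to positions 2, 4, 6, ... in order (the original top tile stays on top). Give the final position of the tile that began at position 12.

16

Track the tile from position 12 forward through each operation:
  after op 1 (cut 13): 12 → 17
  after op 2 (out-shuffle): 17 → 16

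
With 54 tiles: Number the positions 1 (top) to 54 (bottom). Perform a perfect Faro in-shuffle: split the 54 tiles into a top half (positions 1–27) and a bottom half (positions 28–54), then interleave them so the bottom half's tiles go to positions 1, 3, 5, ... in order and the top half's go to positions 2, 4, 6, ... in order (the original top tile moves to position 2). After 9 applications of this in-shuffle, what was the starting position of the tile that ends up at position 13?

4

Work backwards from position 13, undoing one in-shuffle at a time:
13 ← 34 ← 17 ← 36 ← 18 ← 9 ← 32 ← 16 ← 8 ← 4
So the tile now at position 13 started at position 4.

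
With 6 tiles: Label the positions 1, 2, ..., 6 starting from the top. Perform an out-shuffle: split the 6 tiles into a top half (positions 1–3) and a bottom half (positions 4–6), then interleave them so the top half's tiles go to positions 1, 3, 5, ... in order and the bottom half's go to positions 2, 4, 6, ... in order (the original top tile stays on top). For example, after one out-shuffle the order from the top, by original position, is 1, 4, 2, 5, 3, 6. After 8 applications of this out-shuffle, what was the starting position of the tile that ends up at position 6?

Work backwards from position 6, undoing one out-shuffle at a time:
6 ← 6 ← 6 ← 6 ← 6 ← 6 ← 6 ← 6 ← 6
So the tile now at position 6 started at position 6.

6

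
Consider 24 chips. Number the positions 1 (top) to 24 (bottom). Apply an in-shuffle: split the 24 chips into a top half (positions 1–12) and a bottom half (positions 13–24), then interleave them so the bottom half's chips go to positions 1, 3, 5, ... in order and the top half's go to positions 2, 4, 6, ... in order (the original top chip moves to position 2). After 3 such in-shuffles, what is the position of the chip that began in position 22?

1

Track the chip's position through each in-shuffle:
22 → 19 → 13 → 1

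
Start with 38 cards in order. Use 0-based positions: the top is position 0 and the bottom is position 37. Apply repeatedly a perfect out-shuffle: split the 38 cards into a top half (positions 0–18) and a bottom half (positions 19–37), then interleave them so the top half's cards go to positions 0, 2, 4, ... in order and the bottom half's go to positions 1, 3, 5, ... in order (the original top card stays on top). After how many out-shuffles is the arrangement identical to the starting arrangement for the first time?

The out-shuffle permutes the 38 positions with cycle lengths [1, 1, 36].
Every card is home exactly when every cycle has completed a whole number of laps, i.e. after lcm(1, 36) = 36 out-shuffles.

36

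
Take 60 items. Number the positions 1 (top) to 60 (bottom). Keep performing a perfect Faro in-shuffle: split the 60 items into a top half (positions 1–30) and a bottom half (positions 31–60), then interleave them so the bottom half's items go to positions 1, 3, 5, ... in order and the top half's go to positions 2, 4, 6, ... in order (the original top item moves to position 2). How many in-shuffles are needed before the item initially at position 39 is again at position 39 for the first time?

Follow position 39 under repeated in-shuffles:
39 → 17 → 34 → 7 → 14 → 28 → 56 → 51 → ... → 39 (length 60)
It first returns after 60 in-shuffles.

60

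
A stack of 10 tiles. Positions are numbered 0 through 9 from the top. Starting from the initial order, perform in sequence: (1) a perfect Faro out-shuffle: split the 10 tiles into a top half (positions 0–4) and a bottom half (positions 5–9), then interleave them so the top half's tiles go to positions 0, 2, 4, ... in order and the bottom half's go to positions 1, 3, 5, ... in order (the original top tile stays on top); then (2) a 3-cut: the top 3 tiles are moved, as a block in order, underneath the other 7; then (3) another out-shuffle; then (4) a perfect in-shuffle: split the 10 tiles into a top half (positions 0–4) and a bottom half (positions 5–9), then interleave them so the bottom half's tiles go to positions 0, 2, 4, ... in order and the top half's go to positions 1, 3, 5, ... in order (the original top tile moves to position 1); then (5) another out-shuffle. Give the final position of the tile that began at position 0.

0

Track the tile from position 0 forward through each operation:
  after op 1 (out-shuffle): 0 → 0
  after op 2 (cut 3): 0 → 7
  after op 3 (out-shuffle): 7 → 5
  after op 4 (in-shuffle): 5 → 0
  after op 5 (out-shuffle): 0 → 0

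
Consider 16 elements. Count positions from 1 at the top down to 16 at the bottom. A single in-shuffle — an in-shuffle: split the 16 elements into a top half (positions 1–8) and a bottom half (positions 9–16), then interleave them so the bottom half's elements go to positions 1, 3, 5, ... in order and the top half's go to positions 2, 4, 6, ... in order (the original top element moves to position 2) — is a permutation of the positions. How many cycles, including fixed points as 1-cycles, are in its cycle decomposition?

2

Trace each unvisited position around until it returns:
(1 2 4 8 16 15 13 9) (3 6 12 7 14 11 5 10)
2 cycles in total.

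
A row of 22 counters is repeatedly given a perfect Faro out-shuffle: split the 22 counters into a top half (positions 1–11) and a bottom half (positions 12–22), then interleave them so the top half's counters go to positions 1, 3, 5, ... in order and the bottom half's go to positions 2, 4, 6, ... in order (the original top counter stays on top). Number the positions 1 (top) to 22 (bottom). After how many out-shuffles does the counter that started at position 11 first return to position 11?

Follow position 11 under repeated out-shuffles:
11 → 21 → 20 → 18 → 14 → 6 → 11
It first returns after 6 out-shuffles.

6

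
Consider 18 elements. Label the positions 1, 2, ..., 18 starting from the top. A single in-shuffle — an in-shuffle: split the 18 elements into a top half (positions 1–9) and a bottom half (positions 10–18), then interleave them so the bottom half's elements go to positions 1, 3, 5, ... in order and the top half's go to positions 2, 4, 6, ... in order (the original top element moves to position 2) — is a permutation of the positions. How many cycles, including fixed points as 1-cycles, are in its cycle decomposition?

1

Trace each unvisited position around until it returns:
(1 2 4 8 16 13 ... len 18)
1 cycle in total.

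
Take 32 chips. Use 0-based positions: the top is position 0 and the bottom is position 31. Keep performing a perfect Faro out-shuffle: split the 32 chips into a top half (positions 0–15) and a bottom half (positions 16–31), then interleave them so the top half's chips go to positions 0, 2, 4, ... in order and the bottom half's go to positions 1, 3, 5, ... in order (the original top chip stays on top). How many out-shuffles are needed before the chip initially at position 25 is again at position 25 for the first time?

5

Follow position 25 under repeated out-shuffles:
25 → 19 → 7 → 14 → 28 → 25
It first returns after 5 out-shuffles.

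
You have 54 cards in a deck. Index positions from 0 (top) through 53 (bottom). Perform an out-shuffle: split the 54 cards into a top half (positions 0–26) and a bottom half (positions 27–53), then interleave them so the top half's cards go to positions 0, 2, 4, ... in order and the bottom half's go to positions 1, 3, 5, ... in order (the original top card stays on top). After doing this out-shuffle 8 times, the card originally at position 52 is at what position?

9

Track the card's position through each out-shuffle:
52 → 51 → 49 → 45 → 37 → 21 → 42 → 31 → 9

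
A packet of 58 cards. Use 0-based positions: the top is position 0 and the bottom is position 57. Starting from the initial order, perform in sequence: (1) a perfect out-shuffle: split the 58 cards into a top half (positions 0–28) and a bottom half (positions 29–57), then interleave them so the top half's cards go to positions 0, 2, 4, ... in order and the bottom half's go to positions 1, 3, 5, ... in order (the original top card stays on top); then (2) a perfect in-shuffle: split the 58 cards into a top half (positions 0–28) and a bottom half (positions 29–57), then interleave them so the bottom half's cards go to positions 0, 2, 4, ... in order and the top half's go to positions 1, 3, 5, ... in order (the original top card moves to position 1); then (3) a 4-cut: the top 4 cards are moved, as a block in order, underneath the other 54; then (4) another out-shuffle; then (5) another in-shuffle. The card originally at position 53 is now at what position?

Track the card from position 53 forward through each operation:
  after op 1 (out-shuffle): 53 → 49
  after op 2 (in-shuffle): 49 → 40
  after op 3 (cut 4): 40 → 36
  after op 4 (out-shuffle): 36 → 15
  after op 5 (in-shuffle): 15 → 31

31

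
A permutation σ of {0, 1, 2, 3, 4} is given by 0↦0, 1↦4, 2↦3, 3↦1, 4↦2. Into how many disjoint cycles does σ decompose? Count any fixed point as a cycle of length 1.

2

Cycle decomposition: (0) (1 4 2 3).
2 cycles.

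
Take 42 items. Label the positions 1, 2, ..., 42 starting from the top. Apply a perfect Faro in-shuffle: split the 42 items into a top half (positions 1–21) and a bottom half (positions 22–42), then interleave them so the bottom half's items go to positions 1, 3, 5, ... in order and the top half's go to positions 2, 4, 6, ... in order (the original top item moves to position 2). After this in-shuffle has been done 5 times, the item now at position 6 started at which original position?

19

Work backwards from position 6, undoing one in-shuffle at a time:
6 ← 3 ← 23 ← 33 ← 38 ← 19
So the item now at position 6 started at position 19.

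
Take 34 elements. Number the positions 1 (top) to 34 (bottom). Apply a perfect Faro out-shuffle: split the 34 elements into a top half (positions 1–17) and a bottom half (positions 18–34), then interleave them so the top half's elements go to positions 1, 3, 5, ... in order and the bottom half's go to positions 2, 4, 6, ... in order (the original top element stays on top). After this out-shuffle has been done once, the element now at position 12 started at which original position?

23

Work backwards from position 12, undoing one out-shuffle at a time:
12 ← 23
So the element now at position 12 started at position 23.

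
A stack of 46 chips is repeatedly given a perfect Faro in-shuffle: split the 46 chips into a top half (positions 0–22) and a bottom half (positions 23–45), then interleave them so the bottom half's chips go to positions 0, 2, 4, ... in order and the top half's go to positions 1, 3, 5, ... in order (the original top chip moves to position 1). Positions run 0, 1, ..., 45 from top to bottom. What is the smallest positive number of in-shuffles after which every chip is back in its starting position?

23

The in-shuffle permutes the 46 positions with cycle lengths [23, 23].
Every chip is home exactly when every cycle has completed a whole number of laps, i.e. after lcm(23) = 23 in-shuffles.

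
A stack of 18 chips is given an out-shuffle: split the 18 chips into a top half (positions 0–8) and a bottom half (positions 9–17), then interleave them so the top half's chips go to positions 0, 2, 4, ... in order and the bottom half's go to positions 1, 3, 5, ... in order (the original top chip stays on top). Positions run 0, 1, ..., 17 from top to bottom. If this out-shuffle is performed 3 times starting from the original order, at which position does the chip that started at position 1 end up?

8

Track the chip's position through each out-shuffle:
1 → 2 → 4 → 8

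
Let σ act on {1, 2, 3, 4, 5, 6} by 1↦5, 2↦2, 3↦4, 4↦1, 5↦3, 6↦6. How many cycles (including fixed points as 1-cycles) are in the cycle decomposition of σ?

3

Cycle decomposition: (1 5 3 4) (2) (6).
3 cycles.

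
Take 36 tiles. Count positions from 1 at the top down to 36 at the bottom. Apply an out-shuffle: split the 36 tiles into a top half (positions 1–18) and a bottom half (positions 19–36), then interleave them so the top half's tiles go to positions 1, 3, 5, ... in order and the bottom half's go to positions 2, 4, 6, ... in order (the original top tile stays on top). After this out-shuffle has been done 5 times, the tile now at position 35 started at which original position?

Work backwards from position 35, undoing one out-shuffle at a time:
35 ← 18 ← 27 ← 14 ← 25 ← 13
So the tile now at position 35 started at position 13.

13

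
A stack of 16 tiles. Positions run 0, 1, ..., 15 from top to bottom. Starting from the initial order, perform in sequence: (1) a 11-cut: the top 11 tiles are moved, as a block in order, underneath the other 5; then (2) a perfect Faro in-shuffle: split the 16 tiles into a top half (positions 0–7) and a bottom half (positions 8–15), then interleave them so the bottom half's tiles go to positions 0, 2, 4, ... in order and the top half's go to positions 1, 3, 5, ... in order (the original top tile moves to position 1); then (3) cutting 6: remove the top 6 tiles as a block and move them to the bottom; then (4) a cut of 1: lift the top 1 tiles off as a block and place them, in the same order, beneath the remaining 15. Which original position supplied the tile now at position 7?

10

Undo the operations in reverse order, starting from position 7:
  undo op 4 (cut 1): 7 ← 8
  undo op 3 (cut 6): 8 ← 14
  undo op 2 (in-shuffle, from bottom half): 14 ← 15
  undo op 1 (cut 11): 15 ← 10
So the tile at position 7 came from original position 10.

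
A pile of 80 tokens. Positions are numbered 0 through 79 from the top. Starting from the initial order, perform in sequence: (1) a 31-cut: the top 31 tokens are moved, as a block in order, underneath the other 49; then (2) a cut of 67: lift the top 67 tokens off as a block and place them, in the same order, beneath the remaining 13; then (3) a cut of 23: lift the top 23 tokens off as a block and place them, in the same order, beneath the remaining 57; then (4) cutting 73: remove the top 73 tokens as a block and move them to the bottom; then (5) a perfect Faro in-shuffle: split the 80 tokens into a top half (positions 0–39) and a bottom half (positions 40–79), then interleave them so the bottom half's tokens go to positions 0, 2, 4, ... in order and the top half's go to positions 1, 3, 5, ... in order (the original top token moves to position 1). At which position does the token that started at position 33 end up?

Track the token from position 33 forward through each operation:
  after op 1 (cut 31): 33 → 2
  after op 2 (cut 67): 2 → 15
  after op 3 (cut 23): 15 → 72
  after op 4 (cut 73): 72 → 79
  after op 5 (in-shuffle): 79 → 78

78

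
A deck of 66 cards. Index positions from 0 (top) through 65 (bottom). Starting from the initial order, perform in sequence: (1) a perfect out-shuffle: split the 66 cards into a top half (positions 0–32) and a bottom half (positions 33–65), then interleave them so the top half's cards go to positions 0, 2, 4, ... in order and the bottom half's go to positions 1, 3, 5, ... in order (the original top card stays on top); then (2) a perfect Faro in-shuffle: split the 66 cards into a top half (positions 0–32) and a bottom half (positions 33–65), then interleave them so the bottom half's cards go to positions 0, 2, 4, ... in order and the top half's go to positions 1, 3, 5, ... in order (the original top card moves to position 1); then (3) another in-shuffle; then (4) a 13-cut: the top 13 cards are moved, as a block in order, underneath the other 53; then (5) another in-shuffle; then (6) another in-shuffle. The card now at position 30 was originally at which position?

41

Undo the operations in reverse order, starting from position 30:
  undo op 6 (in-shuffle, from bottom half): 30 ← 48
  undo op 5 (in-shuffle, from bottom half): 48 ← 57
  undo op 4 (cut 13): 57 ← 4
  undo op 3 (in-shuffle, from bottom half): 4 ← 35
  undo op 2 (in-shuffle, from top half): 35 ← 17
  undo op 1 (out-shuffle, from bottom half): 17 ← 41
So the card at position 30 came from original position 41.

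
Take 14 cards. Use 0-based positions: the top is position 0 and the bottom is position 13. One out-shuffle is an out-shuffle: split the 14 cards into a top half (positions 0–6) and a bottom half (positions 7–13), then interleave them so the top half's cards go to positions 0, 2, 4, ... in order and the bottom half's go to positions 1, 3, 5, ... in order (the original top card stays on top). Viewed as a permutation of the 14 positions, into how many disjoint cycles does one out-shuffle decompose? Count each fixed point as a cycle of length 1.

3

Trace each unvisited position around until it returns:
(0) (1 2 4 8 3 6 ... len 12) (13)
3 cycles in total.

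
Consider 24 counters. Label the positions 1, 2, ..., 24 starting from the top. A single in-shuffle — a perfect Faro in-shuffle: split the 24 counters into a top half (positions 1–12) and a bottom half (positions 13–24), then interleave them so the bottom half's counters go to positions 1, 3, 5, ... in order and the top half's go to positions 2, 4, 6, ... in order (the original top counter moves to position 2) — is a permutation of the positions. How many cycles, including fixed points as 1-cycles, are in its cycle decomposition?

Trace each unvisited position around until it returns:
(1 2 4 8 16 7 ... len 20) (5 10 20 15)
2 cycles in total.

2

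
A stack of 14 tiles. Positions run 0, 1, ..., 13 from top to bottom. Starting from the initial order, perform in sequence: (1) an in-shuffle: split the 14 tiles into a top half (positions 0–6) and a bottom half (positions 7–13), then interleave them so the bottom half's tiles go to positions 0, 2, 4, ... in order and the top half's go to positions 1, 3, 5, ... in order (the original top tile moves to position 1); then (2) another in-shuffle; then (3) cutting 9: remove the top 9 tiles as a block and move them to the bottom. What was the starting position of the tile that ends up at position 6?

Undo the operations in reverse order, starting from position 6:
  undo op 3 (cut 9): 6 ← 1
  undo op 2 (in-shuffle, from top half): 1 ← 0
  undo op 1 (in-shuffle, from bottom half): 0 ← 7
So the tile at position 6 came from original position 7.

7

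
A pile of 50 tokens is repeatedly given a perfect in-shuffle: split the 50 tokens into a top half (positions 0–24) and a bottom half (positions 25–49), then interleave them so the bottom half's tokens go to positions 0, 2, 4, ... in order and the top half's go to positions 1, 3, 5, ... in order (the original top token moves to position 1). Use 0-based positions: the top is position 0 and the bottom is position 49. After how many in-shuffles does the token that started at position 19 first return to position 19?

8

Follow position 19 under repeated in-shuffles:
19 → 39 → 28 → 6 → 13 → 27 → 4 → 9 → 19
It first returns after 8 in-shuffles.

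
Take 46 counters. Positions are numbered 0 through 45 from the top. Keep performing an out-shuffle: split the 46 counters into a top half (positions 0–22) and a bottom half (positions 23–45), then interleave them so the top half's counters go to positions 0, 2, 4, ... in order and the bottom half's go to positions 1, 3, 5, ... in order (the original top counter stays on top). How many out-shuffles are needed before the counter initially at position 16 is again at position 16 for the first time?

Follow position 16 under repeated out-shuffles:
16 → 32 → 19 → 38 → 31 → 17 → 34 → 23 → 1 → 2 → 4 → 8 → 16
It first returns after 12 out-shuffles.

12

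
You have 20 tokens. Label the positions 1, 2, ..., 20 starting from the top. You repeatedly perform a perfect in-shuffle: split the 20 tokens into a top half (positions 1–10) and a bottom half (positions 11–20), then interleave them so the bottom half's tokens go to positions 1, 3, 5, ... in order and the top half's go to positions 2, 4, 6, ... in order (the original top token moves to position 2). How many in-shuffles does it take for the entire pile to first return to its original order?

6

The in-shuffle permutes the 20 positions with cycle lengths [2, 3, 3, 6, 6].
Every token is home exactly when every cycle has completed a whole number of laps, i.e. after lcm(2, 3, 6) = 6 in-shuffles.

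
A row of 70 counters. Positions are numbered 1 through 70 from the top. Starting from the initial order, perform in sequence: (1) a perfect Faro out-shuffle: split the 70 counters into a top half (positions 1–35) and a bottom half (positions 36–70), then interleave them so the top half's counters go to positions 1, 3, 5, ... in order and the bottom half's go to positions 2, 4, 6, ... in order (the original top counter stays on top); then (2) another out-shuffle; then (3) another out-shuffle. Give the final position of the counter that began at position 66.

38

Track the counter from position 66 forward through each operation:
  after op 1 (out-shuffle): 66 → 62
  after op 2 (out-shuffle): 62 → 54
  after op 3 (out-shuffle): 54 → 38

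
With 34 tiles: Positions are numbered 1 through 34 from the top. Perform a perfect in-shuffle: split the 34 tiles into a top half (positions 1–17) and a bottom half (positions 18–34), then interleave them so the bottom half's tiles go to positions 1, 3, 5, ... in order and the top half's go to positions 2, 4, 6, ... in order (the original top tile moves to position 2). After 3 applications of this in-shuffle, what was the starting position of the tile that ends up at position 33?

26

Work backwards from position 33, undoing one in-shuffle at a time:
33 ← 34 ← 17 ← 26
So the tile now at position 33 started at position 26.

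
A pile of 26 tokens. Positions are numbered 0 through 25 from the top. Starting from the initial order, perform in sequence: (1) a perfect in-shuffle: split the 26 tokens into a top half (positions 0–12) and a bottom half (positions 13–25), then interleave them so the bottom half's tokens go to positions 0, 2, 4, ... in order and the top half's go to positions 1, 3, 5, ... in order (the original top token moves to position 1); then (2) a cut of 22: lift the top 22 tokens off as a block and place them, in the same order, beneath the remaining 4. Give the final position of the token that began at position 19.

Track the token from position 19 forward through each operation:
  after op 1 (in-shuffle): 19 → 12
  after op 2 (cut 22): 12 → 16

16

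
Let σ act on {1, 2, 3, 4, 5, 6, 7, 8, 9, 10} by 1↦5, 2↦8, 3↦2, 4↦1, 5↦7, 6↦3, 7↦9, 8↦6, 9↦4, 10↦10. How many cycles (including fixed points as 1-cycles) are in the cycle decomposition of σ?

Cycle decomposition: (1 5 7 9 4) (2 8 6 3) (10).
3 cycles.

3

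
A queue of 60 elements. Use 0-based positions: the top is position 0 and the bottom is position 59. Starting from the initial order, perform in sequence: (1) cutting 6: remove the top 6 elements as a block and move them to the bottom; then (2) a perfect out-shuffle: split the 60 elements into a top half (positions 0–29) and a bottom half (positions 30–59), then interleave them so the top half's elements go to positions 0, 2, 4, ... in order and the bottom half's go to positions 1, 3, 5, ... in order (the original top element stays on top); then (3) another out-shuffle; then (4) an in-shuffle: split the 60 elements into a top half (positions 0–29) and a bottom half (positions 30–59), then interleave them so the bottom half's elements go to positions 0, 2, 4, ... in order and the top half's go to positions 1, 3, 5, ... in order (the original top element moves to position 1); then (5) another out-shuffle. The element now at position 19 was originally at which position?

Undo the operations in reverse order, starting from position 19:
  undo op 5 (out-shuffle, from bottom half): 19 ← 39
  undo op 4 (in-shuffle, from top half): 39 ← 19
  undo op 3 (out-shuffle, from bottom half): 19 ← 39
  undo op 2 (out-shuffle, from bottom half): 39 ← 49
  undo op 1 (cut 6): 49 ← 55
So the element at position 19 came from original position 55.

55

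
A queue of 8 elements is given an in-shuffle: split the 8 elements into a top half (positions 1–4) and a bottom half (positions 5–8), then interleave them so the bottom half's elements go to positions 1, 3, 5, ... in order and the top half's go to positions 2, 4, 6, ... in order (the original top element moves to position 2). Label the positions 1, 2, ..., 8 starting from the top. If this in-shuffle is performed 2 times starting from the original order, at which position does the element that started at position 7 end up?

1

Track the element's position through each in-shuffle:
7 → 5 → 1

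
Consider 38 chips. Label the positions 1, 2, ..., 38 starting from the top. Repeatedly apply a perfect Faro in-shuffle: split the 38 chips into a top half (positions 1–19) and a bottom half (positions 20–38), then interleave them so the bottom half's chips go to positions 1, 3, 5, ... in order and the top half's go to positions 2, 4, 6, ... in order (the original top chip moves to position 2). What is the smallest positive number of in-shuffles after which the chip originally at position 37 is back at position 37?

12

Follow position 37 under repeated in-shuffles:
37 → 35 → 31 → 23 → 7 → 14 → 28 → 17 → 34 → 29 → 19 → 38 → 37
It first returns after 12 in-shuffles.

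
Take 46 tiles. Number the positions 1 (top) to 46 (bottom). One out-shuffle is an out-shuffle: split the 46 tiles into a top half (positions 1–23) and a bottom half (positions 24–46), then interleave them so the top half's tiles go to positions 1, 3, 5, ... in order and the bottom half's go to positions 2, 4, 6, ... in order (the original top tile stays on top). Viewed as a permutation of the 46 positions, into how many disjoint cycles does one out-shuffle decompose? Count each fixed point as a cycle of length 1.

9

Trace each unvisited position around until it returns:
(1) (2 3 5 9 17 33 ... len 12) (4 7 13 25) (6 11 21 41 36 26) (8 15 29 12 23 45 ... len 12) (10 19 37 28) (16 31) (22 43 40 34) ... plus 1 more
9 cycles in total.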